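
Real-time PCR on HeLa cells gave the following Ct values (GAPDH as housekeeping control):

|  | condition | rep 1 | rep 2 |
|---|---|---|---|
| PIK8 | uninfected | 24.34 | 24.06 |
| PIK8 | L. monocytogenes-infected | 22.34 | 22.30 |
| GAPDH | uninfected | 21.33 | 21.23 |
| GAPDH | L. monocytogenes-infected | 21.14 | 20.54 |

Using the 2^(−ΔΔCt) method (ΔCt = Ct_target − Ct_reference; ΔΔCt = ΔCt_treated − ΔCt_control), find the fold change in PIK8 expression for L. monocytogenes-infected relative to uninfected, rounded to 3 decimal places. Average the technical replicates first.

2.713

Mean Ct: PIK8 uninfected 24.200; PIK8 L. monocytogenes-infected 22.320; GAPDH uninfected 21.280; GAPDH L. monocytogenes-infected 20.840
ΔCt(uninfected) = 24.200 − 21.280 = 2.920
ΔCt(L. monocytogenes-infected) = 22.320 − 20.840 = 1.480
ΔΔCt = 1.480 − 2.920 = -1.440
Fold change = 2^(−(-1.440)) = 2^1.440 = 2.7132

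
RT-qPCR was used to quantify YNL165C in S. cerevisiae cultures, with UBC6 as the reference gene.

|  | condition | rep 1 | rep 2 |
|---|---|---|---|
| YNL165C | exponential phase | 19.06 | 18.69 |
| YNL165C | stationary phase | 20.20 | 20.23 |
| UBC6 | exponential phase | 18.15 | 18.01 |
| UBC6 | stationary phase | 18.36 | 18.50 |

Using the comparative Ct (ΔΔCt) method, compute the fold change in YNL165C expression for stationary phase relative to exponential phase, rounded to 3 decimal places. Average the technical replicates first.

0.503

Mean Ct: YNL165C exponential phase 18.875; YNL165C stationary phase 20.215; UBC6 exponential phase 18.080; UBC6 stationary phase 18.430
ΔCt(exponential phase) = 18.875 − 18.080 = 0.795
ΔCt(stationary phase) = 20.215 − 18.430 = 1.785
ΔΔCt = 1.785 − 0.795 = 0.990
Fold change = 2^(−0.990) = 0.5035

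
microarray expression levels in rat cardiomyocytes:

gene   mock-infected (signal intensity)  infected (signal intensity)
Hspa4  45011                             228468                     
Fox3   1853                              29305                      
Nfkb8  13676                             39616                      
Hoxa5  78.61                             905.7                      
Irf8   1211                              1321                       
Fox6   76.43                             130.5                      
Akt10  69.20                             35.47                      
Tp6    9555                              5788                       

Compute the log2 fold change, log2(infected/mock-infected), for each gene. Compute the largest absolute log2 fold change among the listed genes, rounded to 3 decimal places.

log2(228468/45011) = 2.344  (Hspa4)
log2(29305/1853) = 3.983  (Fox3)
log2(39616/13676) = 1.534  (Nfkb8)
log2(905.7/78.61) = 3.526  (Hoxa5)
log2(1321/1211) = 0.125  (Irf8)
log2(130.5/76.43) = 0.772  (Fox6)
log2(35.47/69.20) = -0.964  (Akt10)
log2(5788/9555) = -0.723  (Tp6)
The largest magnitude belongs to Fox3.

3.983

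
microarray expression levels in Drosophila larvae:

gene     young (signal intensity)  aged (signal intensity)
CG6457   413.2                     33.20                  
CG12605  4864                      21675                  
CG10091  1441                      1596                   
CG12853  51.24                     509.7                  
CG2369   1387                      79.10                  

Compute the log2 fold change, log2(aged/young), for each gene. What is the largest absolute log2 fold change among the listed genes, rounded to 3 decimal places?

4.132

log2(33.20/413.2) = -3.638  (CG6457)
log2(21675/4864) = 2.156  (CG12605)
log2(1596/1441) = 0.147  (CG10091)
log2(509.7/51.24) = 3.314  (CG12853)
log2(79.10/1387) = -4.132  (CG2369)
The largest magnitude belongs to CG2369.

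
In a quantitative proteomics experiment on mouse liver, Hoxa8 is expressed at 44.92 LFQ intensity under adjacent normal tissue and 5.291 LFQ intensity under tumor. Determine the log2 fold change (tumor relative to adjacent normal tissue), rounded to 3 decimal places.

Fold change = 5.291 / 44.92 = 0.1178
log2(0.1178) = -3.0857

-3.086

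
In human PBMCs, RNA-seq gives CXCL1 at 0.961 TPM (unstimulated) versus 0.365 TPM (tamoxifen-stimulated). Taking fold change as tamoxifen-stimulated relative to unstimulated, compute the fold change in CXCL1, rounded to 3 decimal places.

Fold change = 0.365 / 0.961 = 0.3798
CXCL1 is downregulated.

0.380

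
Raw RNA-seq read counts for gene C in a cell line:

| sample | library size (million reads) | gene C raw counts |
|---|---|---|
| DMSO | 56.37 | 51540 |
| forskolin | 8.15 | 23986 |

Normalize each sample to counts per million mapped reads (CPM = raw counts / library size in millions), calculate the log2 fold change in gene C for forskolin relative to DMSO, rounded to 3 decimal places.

CPM(DMSO) = 51540 / 56.37 = 914.3161
CPM(forskolin) = 23986 / 8.15 = 2943.0675
Fold change = 2943.0675 / 914.3161 = 3.21887
log2(3.21887) = 1.6866

1.687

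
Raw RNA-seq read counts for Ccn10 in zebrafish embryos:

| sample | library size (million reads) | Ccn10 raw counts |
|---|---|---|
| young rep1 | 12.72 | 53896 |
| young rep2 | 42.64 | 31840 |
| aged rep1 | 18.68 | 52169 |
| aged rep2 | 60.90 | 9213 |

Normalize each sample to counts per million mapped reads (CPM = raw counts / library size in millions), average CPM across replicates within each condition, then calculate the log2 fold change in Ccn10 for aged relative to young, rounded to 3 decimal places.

-0.759

CPM(young rep1) = 53896 / 12.72 = 4237.1069
CPM(young rep2) = 31840 / 42.64 = 746.7167
CPM(aged rep1) = 52169 / 18.68 = 2792.7730
CPM(aged rep2) = 9213 / 60.90 = 151.2808
mean CPM(young) = 2491.9118; mean CPM(aged) = 1472.0269
Fold change = 1472.0269 / 2491.9118 = 0.59072
log2(0.59072) = -0.7594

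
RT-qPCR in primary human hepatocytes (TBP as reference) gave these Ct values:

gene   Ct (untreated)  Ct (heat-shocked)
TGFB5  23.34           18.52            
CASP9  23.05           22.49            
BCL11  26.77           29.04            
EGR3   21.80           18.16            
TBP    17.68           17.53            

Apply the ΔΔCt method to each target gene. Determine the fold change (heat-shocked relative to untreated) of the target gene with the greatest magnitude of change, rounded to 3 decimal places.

TGFB5: ΔΔCt = (18.52−17.53) − (23.34−17.68) = 0.99 − 5.66 = -4.67; fold change = 2^4.67 = 25.457
CASP9: ΔΔCt = (22.49−17.53) − (23.05−17.68) = 4.96 − 5.37 = -0.41; fold change = 2^0.41 = 1.329
BCL11: ΔΔCt = (29.04−17.53) − (26.77−17.68) = 11.51 − 9.09 = 2.42; fold change = 2^-2.42 = 0.187
EGR3: ΔΔCt = (18.16−17.53) − (21.80−17.68) = 0.63 − 4.12 = -3.49; fold change = 2^3.49 = 11.236
TGFB5 has the largest |ΔΔCt| = 4.67.

25.457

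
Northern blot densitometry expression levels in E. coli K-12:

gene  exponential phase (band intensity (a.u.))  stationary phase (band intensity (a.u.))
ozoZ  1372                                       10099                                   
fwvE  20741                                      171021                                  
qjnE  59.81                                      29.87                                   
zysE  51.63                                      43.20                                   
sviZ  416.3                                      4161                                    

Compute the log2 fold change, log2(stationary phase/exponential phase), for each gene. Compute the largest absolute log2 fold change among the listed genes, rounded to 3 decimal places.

3.321

log2(10099/1372) = 2.880  (ozoZ)
log2(171021/20741) = 3.044  (fwvE)
log2(29.87/59.81) = -1.002  (qjnE)
log2(43.20/51.63) = -0.257  (zysE)
log2(4161/416.3) = 3.321  (sviZ)
The largest magnitude belongs to sviZ.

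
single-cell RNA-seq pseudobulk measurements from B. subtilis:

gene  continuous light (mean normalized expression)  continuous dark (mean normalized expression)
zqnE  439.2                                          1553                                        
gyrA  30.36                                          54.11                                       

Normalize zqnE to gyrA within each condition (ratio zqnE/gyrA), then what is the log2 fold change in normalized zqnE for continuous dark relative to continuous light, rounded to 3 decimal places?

0.988

zqnE/gyrA (continuous light) = 439.2 / 30.36 = 14.466
zqnE/gyrA (continuous dark) = 1553 / 54.11 = 28.701
Fold change = 28.701 / 14.466 = 1.9840
log2(1.9840) = 0.9884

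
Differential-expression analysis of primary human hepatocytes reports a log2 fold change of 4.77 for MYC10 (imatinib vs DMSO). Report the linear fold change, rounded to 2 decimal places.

Fold change = 2^(4.77) = 27.284

27.28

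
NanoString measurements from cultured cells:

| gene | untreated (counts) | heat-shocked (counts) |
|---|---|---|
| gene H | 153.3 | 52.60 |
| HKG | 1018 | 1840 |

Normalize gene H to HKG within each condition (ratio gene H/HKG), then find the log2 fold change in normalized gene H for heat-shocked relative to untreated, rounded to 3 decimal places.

-2.397

gene H/HKG (untreated) = 153.3 / 1018 = 0.15059
gene H/HKG (heat-shocked) = 52.60 / 1840 = 0.028587
Fold change = 0.028587 / 0.15059 = 0.1898
log2(0.1898) = -2.3972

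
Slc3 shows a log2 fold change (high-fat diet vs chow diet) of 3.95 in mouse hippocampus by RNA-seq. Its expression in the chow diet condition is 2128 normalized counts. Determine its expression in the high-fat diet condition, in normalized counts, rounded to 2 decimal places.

32888.20

Fold change = 2^(3.95) = 15.4550
high-fat diet expression = 2128 × 15.4550 = 32888.20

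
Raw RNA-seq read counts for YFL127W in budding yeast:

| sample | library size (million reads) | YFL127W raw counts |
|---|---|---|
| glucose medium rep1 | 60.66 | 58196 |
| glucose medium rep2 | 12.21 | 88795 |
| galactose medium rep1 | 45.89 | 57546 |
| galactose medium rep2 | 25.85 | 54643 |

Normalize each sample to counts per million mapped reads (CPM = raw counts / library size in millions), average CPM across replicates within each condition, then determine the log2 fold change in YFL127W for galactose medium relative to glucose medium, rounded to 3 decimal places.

-1.289

CPM(glucose medium rep1) = 58196 / 60.66 = 959.3802
CPM(glucose medium rep2) = 88795 / 12.21 = 7272.3178
CPM(galactose medium rep1) = 57546 / 45.89 = 1253.9987
CPM(galactose medium rep2) = 54643 / 25.85 = 2113.8491
mean CPM(glucose medium) = 4115.8490; mean CPM(galactose medium) = 1683.9239
Fold change = 1683.9239 / 4115.8490 = 0.40913
log2(0.40913) = -1.2894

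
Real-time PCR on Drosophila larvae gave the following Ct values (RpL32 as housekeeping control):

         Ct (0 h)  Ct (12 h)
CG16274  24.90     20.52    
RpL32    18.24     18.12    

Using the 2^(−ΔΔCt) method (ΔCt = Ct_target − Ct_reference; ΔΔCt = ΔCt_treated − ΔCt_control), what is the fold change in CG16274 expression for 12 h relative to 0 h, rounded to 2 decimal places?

ΔCt(0 h) = 24.900 − 18.240 = 6.660
ΔCt(12 h) = 20.520 − 18.120 = 2.400
ΔΔCt = 2.400 − 6.660 = -4.260
Fold change = 2^(−(-4.260)) = 2^4.260 = 19.160

19.16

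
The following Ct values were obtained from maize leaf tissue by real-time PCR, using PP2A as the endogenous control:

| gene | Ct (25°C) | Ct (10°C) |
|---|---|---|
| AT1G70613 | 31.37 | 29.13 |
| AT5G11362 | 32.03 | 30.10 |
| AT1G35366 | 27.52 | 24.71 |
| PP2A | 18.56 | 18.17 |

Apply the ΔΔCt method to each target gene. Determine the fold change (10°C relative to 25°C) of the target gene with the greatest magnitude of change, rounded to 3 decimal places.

5.352

AT1G70613: ΔΔCt = (29.13−18.17) − (31.37−18.56) = 10.96 − 12.81 = -1.85; fold change = 2^1.85 = 3.605
AT5G11362: ΔΔCt = (30.10−18.17) − (32.03−18.56) = 11.93 − 13.47 = -1.54; fold change = 2^1.54 = 2.908
AT1G35366: ΔΔCt = (24.71−18.17) − (27.52−18.56) = 6.54 − 8.96 = -2.42; fold change = 2^2.42 = 5.352
AT1G35366 has the largest |ΔΔCt| = 2.42.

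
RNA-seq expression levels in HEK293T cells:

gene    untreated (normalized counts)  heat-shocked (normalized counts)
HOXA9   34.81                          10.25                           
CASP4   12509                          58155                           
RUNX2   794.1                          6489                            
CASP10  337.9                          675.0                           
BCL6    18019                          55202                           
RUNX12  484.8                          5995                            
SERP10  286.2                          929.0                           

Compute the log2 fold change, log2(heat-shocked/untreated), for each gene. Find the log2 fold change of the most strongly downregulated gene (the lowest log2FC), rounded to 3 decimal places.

log2(10.25/34.81) = -1.764  (HOXA9)
log2(58155/12509) = 2.217  (CASP4)
log2(6489/794.1) = 3.031  (RUNX2)
log2(675.0/337.9) = 0.998  (CASP10)
log2(55202/18019) = 1.615  (BCL6)
log2(5995/484.8) = 3.628  (RUNX12)
log2(929.0/286.2) = 1.699  (SERP10)
HOXA9 is most strongly downregulated.

-1.764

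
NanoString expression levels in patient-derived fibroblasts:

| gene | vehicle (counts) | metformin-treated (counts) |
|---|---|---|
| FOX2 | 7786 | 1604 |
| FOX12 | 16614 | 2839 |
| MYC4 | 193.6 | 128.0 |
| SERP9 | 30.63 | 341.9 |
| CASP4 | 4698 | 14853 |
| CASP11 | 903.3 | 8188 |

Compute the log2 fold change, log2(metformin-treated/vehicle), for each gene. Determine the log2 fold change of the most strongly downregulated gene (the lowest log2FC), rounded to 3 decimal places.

log2(1604/7786) = -2.279  (FOX2)
log2(2839/16614) = -2.549  (FOX12)
log2(128.0/193.6) = -0.597  (MYC4)
log2(341.9/30.63) = 3.481  (SERP9)
log2(14853/4698) = 1.661  (CASP4)
log2(8188/903.3) = 3.180  (CASP11)
FOX12 is most strongly downregulated.

-2.549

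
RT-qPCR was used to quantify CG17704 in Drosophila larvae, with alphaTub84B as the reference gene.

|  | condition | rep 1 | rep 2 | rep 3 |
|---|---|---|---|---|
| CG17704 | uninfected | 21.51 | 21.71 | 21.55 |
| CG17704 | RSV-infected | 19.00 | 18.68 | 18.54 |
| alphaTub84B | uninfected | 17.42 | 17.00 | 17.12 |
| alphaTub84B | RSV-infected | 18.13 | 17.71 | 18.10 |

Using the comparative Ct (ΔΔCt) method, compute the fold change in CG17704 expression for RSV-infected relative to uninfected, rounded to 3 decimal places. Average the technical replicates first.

12.553

Mean Ct: CG17704 uninfected 21.590; CG17704 RSV-infected 18.740; alphaTub84B uninfected 17.180; alphaTub84B RSV-infected 17.980
ΔCt(uninfected) = 21.590 − 17.180 = 4.410
ΔCt(RSV-infected) = 18.740 − 17.980 = 0.760
ΔΔCt = 0.760 − 4.410 = -3.650
Fold change = 2^(−(-3.650)) = 2^3.650 = 12.5533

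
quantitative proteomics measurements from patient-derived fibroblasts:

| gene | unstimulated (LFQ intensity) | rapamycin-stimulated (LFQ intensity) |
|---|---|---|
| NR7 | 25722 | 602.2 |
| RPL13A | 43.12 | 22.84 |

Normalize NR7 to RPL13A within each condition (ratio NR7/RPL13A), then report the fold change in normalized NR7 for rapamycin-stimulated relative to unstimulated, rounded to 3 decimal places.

0.044

NR7/RPL13A (unstimulated) = 25722 / 43.12 = 596.52
NR7/RPL13A (rapamycin-stimulated) = 602.2 / 22.84 = 26.366
Fold change = 26.366 / 596.52 = 0.0442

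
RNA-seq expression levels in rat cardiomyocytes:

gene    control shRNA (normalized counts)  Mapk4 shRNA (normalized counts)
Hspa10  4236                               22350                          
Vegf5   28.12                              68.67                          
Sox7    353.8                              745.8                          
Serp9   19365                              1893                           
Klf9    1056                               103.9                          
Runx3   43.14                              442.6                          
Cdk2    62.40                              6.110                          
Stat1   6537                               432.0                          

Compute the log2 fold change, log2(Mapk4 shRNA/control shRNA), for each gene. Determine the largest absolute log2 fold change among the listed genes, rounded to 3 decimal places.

log2(22350/4236) = 2.400  (Hspa10)
log2(68.67/28.12) = 1.288  (Vegf5)
log2(745.8/353.8) = 1.076  (Sox7)
log2(1893/19365) = -3.355  (Serp9)
log2(103.9/1056) = -3.345  (Klf9)
log2(442.6/43.14) = 3.359  (Runx3)
log2(6.110/62.40) = -3.352  (Cdk2)
log2(432.0/6537) = -3.920  (Stat1)
The largest magnitude belongs to Stat1.

3.920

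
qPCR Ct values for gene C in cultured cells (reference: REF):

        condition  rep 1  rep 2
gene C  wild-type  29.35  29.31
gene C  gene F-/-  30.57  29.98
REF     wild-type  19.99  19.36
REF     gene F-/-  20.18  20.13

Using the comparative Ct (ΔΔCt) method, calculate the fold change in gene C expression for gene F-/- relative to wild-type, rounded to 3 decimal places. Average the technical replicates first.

0.724

Mean Ct: gene C wild-type 29.330; gene C gene F-/- 30.275; REF wild-type 19.675; REF gene F-/- 20.155
ΔCt(wild-type) = 29.330 − 19.675 = 9.655
ΔCt(gene F-/-) = 30.275 − 20.155 = 10.120
ΔΔCt = 10.120 − 9.655 = 0.465
Fold change = 2^(−0.465) = 0.7245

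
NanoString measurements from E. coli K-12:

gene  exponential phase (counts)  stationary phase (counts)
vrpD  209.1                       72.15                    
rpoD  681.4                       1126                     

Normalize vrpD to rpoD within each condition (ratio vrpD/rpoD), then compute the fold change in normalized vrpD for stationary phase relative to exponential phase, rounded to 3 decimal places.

0.209

vrpD/rpoD (exponential phase) = 209.1 / 681.4 = 0.30687
vrpD/rpoD (stationary phase) = 72.15 / 1126 = 0.064076
Fold change = 0.064076 / 0.30687 = 0.2088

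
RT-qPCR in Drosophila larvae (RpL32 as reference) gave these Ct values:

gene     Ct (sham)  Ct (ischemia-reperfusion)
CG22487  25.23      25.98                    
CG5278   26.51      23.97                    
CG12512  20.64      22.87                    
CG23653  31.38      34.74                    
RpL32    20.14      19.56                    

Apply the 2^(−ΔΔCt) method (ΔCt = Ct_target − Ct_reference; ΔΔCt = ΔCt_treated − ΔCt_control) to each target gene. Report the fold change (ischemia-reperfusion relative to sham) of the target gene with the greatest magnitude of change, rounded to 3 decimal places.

CG22487: ΔΔCt = (25.98−19.56) − (25.23−20.14) = 6.42 − 5.09 = 1.33; fold change = 2^-1.33 = 0.398
CG5278: ΔΔCt = (23.97−19.56) − (26.51−20.14) = 4.41 − 6.37 = -1.96; fold change = 2^1.96 = 3.891
CG12512: ΔΔCt = (22.87−19.56) − (20.64−20.14) = 3.31 − 0.50 = 2.81; fold change = 2^-2.81 = 0.143
CG23653: ΔΔCt = (34.74−19.56) − (31.38−20.14) = 15.18 − 11.24 = 3.94; fold change = 2^-3.94 = 0.065
CG23653 has the largest |ΔΔCt| = 3.94.

0.065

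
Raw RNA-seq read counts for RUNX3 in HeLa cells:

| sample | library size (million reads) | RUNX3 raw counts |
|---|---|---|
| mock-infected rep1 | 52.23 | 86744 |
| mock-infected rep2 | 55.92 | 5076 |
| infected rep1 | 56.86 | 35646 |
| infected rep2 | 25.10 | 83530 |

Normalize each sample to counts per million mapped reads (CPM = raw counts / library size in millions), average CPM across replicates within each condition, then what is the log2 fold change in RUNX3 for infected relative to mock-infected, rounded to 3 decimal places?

1.175

CPM(mock-infected rep1) = 86744 / 52.23 = 1660.8080
CPM(mock-infected rep2) = 5076 / 55.92 = 90.7725
CPM(infected rep1) = 35646 / 56.86 = 626.9082
CPM(infected rep2) = 83530 / 25.10 = 3327.8884
mean CPM(mock-infected) = 875.7902; mean CPM(infected) = 1977.3983
Fold change = 1977.3983 / 875.7902 = 2.25784
log2(2.25784) = 1.1749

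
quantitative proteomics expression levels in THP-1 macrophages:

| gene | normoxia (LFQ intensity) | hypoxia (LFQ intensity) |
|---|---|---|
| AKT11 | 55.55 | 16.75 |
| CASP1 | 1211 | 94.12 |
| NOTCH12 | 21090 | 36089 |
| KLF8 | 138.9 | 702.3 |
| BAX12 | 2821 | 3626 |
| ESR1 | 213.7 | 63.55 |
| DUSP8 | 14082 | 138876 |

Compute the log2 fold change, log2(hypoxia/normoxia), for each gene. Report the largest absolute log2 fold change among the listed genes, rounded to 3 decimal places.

log2(16.75/55.55) = -1.730  (AKT11)
log2(94.12/1211) = -3.686  (CASP1)
log2(36089/21090) = 0.775  (NOTCH12)
log2(702.3/138.9) = 2.338  (KLF8)
log2(3626/2821) = 0.362  (BAX12)
log2(63.55/213.7) = -1.750  (ESR1)
log2(138876/14082) = 3.302  (DUSP8)
The largest magnitude belongs to CASP1.

3.686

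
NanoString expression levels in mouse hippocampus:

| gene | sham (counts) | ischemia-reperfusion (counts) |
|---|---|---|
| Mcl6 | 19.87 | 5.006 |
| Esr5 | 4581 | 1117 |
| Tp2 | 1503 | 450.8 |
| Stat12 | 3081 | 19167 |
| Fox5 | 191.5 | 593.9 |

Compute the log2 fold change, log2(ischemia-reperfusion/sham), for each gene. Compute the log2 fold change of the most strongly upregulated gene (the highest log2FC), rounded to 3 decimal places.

log2(5.006/19.87) = -1.989  (Mcl6)
log2(1117/4581) = -2.036  (Esr5)
log2(450.8/1503) = -1.737  (Tp2)
log2(19167/3081) = 2.637  (Stat12)
log2(593.9/191.5) = 1.633  (Fox5)
Stat12 is most strongly upregulated.

2.637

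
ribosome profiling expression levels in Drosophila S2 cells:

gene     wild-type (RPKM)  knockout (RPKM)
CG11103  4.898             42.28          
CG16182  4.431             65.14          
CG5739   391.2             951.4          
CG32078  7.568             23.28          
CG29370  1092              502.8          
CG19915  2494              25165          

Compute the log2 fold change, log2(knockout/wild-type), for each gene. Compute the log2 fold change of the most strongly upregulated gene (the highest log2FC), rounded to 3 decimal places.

3.878

log2(42.28/4.898) = 3.110  (CG11103)
log2(65.14/4.431) = 3.878  (CG16182)
log2(951.4/391.2) = 1.282  (CG5739)
log2(23.28/7.568) = 1.621  (CG32078)
log2(502.8/1092) = -1.119  (CG29370)
log2(25165/2494) = 3.335  (CG19915)
CG16182 is most strongly upregulated.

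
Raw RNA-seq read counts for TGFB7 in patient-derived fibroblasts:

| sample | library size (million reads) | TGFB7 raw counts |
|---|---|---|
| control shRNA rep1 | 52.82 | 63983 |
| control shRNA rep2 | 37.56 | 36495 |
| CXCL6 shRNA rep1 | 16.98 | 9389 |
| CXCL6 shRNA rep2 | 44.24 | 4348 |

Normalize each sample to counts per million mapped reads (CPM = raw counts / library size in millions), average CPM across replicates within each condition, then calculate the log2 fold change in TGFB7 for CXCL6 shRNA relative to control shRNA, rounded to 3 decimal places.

-1.745

CPM(control shRNA rep1) = 63983 / 52.82 = 1211.3404
CPM(control shRNA rep2) = 36495 / 37.56 = 971.6454
CPM(CXCL6 shRNA rep1) = 9389 / 16.98 = 552.9446
CPM(CXCL6 shRNA rep2) = 4348 / 44.24 = 98.2821
mean CPM(control shRNA) = 1091.4929; mean CPM(CXCL6 shRNA) = 325.6134
Fold change = 325.6134 / 1091.4929 = 0.29832
log2(0.29832) = -1.7451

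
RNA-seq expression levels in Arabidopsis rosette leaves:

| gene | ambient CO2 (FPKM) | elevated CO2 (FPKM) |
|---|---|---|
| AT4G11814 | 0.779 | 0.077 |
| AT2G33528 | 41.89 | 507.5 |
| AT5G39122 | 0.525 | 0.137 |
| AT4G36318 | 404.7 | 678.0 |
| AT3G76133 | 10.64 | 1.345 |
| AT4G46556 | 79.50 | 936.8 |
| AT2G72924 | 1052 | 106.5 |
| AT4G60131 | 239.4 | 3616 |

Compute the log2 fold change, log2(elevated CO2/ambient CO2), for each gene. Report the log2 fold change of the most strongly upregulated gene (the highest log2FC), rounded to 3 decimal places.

3.917

log2(0.077/0.779) = -3.339  (AT4G11814)
log2(507.5/41.89) = 3.599  (AT2G33528)
log2(0.137/0.525) = -1.938  (AT5G39122)
log2(678.0/404.7) = 0.744  (AT4G36318)
log2(1.345/10.64) = -2.984  (AT3G76133)
log2(936.8/79.50) = 3.559  (AT4G46556)
log2(106.5/1052) = -3.304  (AT2G72924)
log2(3616/239.4) = 3.917  (AT4G60131)
AT4G60131 is most strongly upregulated.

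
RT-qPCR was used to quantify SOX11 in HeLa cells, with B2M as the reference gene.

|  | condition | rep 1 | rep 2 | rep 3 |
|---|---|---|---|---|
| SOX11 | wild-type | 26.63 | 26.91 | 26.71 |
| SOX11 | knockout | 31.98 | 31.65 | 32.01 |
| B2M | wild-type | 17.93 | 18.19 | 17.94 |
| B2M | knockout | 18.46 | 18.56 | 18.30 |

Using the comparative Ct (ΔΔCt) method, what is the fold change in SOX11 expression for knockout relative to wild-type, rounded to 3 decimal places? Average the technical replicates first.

0.038

Mean Ct: SOX11 wild-type 26.750; SOX11 knockout 31.880; B2M wild-type 18.020; B2M knockout 18.440
ΔCt(wild-type) = 26.750 − 18.020 = 8.730
ΔCt(knockout) = 31.880 − 18.440 = 13.440
ΔΔCt = 13.440 − 8.730 = 4.710
Fold change = 2^(−4.710) = 0.0382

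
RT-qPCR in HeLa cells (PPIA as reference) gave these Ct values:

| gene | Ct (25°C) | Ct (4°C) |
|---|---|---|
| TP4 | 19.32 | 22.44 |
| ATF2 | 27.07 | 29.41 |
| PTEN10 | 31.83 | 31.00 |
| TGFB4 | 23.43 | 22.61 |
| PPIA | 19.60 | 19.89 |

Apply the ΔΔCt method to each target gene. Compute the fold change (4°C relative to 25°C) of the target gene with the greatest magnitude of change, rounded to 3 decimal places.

TP4: ΔΔCt = (22.44−19.89) − (19.32−19.60) = 2.55 − (-0.28) = 2.83; fold change = 2^-2.83 = 0.141
ATF2: ΔΔCt = (29.41−19.89) − (27.07−19.60) = 9.52 − 7.47 = 2.05; fold change = 2^-2.05 = 0.241
PTEN10: ΔΔCt = (31.00−19.89) − (31.83−19.60) = 11.11 − 12.23 = -1.12; fold change = 2^1.12 = 2.173
TGFB4: ΔΔCt = (22.61−19.89) − (23.43−19.60) = 2.72 − 3.83 = -1.11; fold change = 2^1.11 = 2.158
TP4 has the largest |ΔΔCt| = 2.83.

0.141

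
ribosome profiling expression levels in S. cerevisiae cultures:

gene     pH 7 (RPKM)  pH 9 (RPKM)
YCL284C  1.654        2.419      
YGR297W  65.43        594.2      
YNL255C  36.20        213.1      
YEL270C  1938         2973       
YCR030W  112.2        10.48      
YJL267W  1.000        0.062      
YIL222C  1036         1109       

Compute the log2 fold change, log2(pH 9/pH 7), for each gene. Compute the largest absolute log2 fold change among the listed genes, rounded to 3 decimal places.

4.012

log2(2.419/1.654) = 0.548  (YCL284C)
log2(594.2/65.43) = 3.183  (YGR297W)
log2(213.1/36.20) = 2.557  (YNL255C)
log2(2973/1938) = 0.617  (YEL270C)
log2(10.48/112.2) = -3.420  (YCR030W)
log2(0.062/1.000) = -4.012  (YJL267W)
log2(1109/1036) = 0.098  (YIL222C)
The largest magnitude belongs to YJL267W.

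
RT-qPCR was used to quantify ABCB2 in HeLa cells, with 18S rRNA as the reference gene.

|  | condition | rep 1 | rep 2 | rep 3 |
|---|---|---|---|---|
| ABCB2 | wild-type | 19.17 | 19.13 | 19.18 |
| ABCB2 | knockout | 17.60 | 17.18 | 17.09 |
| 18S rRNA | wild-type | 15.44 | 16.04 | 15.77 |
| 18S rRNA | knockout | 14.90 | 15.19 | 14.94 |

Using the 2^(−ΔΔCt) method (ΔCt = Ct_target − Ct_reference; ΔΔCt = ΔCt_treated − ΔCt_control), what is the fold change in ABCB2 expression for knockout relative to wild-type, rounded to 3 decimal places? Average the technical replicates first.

Mean Ct: ABCB2 wild-type 19.160; ABCB2 knockout 17.290; 18S rRNA wild-type 15.750; 18S rRNA knockout 15.010
ΔCt(wild-type) = 19.160 − 15.750 = 3.410
ΔCt(knockout) = 17.290 − 15.010 = 2.280
ΔΔCt = 2.280 − 3.410 = -1.130
Fold change = 2^(−(-1.130)) = 2^1.130 = 2.1886

2.189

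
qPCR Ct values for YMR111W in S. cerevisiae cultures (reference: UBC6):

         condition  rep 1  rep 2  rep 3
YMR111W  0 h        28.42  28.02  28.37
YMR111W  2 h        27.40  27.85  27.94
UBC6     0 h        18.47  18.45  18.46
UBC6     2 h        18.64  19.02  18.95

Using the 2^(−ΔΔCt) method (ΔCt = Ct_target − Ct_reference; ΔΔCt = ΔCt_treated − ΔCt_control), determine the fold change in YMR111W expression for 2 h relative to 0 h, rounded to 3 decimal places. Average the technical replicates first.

1.932

Mean Ct: YMR111W 0 h 28.270; YMR111W 2 h 27.730; UBC6 0 h 18.460; UBC6 2 h 18.870
ΔCt(0 h) = 28.270 − 18.460 = 9.810
ΔCt(2 h) = 27.730 − 18.870 = 8.860
ΔΔCt = 8.860 − 9.810 = -0.950
Fold change = 2^(−(-0.950)) = 2^0.950 = 1.9319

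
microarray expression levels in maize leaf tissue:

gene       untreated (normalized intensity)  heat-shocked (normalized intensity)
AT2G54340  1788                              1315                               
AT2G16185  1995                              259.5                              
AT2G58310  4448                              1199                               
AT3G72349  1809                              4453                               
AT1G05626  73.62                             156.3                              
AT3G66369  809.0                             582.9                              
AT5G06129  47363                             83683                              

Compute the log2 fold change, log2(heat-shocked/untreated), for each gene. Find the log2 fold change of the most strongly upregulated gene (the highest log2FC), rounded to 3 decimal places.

log2(1315/1788) = -0.443  (AT2G54340)
log2(259.5/1995) = -2.943  (AT2G16185)
log2(1199/4448) = -1.891  (AT2G58310)
log2(4453/1809) = 1.300  (AT3G72349)
log2(156.3/73.62) = 1.086  (AT1G05626)
log2(582.9/809.0) = -0.473  (AT3G66369)
log2(83683/47363) = 0.821  (AT5G06129)
AT3G72349 is most strongly upregulated.

1.300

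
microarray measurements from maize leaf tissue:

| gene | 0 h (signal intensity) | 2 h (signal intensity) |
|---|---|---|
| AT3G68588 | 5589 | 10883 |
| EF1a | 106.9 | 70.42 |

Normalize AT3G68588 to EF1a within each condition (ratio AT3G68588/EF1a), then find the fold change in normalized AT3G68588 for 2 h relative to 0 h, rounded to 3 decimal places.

AT3G68588/EF1a (0 h) = 5589 / 106.9 = 52.283
AT3G68588/EF1a (2 h) = 10883 / 70.42 = 154.54
Fold change = 154.54 / 52.283 = 2.9559

2.956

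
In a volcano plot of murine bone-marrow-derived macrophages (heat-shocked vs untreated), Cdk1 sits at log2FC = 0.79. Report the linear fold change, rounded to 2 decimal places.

1.73

Fold change = 2^(0.79) = 1.729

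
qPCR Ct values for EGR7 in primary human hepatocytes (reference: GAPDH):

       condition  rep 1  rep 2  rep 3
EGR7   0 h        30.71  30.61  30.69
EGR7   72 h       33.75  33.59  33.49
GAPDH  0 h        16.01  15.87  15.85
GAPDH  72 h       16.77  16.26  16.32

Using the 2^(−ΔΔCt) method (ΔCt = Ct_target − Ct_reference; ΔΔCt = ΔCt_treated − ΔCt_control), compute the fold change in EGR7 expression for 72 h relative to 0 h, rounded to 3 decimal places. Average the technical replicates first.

Mean Ct: EGR7 0 h 30.670; EGR7 72 h 33.610; GAPDH 0 h 15.910; GAPDH 72 h 16.450
ΔCt(0 h) = 30.670 − 15.910 = 14.760
ΔCt(72 h) = 33.610 − 16.450 = 17.160
ΔΔCt = 17.160 − 14.760 = 2.400
Fold change = 2^(−2.400) = 0.1895

0.189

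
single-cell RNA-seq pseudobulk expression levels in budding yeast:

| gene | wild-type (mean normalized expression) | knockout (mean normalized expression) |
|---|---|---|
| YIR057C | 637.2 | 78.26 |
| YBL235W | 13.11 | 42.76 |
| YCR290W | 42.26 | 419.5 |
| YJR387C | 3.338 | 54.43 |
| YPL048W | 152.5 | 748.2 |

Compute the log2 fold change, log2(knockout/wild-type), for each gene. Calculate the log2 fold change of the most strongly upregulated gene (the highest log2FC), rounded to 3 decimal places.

4.027

log2(78.26/637.2) = -3.025  (YIR057C)
log2(42.76/13.11) = 1.706  (YBL235W)
log2(419.5/42.26) = 3.311  (YCR290W)
log2(54.43/3.338) = 4.027  (YJR387C)
log2(748.2/152.5) = 2.295  (YPL048W)
YJR387C is most strongly upregulated.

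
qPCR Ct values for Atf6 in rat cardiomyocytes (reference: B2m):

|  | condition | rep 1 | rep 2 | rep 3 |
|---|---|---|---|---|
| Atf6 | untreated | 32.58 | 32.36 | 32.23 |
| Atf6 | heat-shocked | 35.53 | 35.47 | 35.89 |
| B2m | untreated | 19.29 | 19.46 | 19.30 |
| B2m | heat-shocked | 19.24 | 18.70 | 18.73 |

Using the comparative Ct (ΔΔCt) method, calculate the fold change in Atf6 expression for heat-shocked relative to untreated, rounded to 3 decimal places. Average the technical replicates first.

0.077

Mean Ct: Atf6 untreated 32.390; Atf6 heat-shocked 35.630; B2m untreated 19.350; B2m heat-shocked 18.890
ΔCt(untreated) = 32.390 − 19.350 = 13.040
ΔCt(heat-shocked) = 35.630 − 18.890 = 16.740
ΔΔCt = 16.740 − 13.040 = 3.700
Fold change = 2^(−3.700) = 0.0769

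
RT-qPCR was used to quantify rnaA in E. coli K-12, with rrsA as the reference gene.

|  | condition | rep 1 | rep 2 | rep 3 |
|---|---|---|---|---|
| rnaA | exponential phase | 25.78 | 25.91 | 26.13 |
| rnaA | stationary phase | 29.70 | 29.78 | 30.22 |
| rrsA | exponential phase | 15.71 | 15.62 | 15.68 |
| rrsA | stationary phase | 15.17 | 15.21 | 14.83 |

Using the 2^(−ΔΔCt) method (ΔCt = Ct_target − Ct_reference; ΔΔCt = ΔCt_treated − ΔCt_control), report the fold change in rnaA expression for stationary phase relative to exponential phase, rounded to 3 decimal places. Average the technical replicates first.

Mean Ct: rnaA exponential phase 25.940; rnaA stationary phase 29.900; rrsA exponential phase 15.670; rrsA stationary phase 15.070
ΔCt(exponential phase) = 25.940 − 15.670 = 10.270
ΔCt(stationary phase) = 29.900 − 15.070 = 14.830
ΔΔCt = 14.830 − 10.270 = 4.560
Fold change = 2^(−4.560) = 0.0424

0.042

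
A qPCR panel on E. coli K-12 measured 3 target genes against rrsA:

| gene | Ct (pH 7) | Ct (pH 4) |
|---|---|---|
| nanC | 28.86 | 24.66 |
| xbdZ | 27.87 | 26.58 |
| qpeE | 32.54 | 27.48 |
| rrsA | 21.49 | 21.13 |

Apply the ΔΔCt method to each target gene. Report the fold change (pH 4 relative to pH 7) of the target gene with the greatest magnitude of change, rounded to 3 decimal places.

25.992

nanC: ΔΔCt = (24.66−21.13) − (28.86−21.49) = 3.53 − 7.37 = -3.84; fold change = 2^3.84 = 14.320
xbdZ: ΔΔCt = (26.58−21.13) − (27.87−21.49) = 5.45 − 6.38 = -0.93; fold change = 2^0.93 = 1.905
qpeE: ΔΔCt = (27.48−21.13) − (32.54−21.49) = 6.35 − 11.05 = -4.70; fold change = 2^4.70 = 25.992
qpeE has the largest |ΔΔCt| = 4.70.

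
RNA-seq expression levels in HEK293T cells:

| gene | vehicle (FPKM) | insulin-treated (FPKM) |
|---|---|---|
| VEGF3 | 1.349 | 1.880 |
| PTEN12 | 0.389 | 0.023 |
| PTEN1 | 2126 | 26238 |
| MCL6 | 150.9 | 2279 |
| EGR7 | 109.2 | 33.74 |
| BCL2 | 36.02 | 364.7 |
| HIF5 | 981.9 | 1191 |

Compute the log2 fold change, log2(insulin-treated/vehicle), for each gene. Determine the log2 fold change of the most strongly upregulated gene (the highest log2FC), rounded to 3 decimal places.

log2(1.880/1.349) = 0.479  (VEGF3)
log2(0.023/0.389) = -4.080  (PTEN12)
log2(26238/2126) = 3.625  (PTEN1)
log2(2279/150.9) = 3.917  (MCL6)
log2(33.74/109.2) = -1.694  (EGR7)
log2(364.7/36.02) = 3.340  (BCL2)
log2(1191/981.9) = 0.279  (HIF5)
MCL6 is most strongly upregulated.

3.917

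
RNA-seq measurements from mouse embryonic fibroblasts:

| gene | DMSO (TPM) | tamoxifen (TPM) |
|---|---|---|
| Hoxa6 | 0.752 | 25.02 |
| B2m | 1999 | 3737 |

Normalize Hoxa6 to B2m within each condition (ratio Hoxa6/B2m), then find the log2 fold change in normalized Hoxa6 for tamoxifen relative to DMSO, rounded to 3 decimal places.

Hoxa6/B2m (DMSO) = 0.752 / 1999 = 0.00037619
Hoxa6/B2m (tamoxifen) = 25.02 / 3737 = 0.0066952
Fold change = 0.0066952 / 0.00037619 = 17.7975
log2(17.7975) = 4.1536

4.154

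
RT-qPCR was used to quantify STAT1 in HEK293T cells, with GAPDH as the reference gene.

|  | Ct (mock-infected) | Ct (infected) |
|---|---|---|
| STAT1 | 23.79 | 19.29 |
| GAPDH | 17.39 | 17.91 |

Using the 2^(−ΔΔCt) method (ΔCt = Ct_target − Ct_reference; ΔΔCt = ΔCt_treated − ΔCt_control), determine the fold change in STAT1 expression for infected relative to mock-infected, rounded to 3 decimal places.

32.447

ΔCt(mock-infected) = 23.790 − 17.390 = 6.400
ΔCt(infected) = 19.290 − 17.910 = 1.380
ΔΔCt = 1.380 − 6.400 = -5.020
Fold change = 2^(−(-5.020)) = 2^5.020 = 32.4467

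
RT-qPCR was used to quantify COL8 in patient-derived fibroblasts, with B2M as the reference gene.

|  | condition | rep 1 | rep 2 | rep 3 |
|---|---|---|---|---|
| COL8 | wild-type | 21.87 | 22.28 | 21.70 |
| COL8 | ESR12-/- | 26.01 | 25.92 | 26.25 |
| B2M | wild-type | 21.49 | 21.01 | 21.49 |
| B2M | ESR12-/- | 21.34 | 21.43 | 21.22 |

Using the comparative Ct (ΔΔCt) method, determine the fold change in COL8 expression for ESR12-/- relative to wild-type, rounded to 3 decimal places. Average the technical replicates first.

Mean Ct: COL8 wild-type 21.950; COL8 ESR12-/- 26.060; B2M wild-type 21.330; B2M ESR12-/- 21.330
ΔCt(wild-type) = 21.950 − 21.330 = 0.620
ΔCt(ESR12-/-) = 26.060 − 21.330 = 4.730
ΔΔCt = 4.730 − 0.620 = 4.110
Fold change = 2^(−4.110) = 0.0579

0.058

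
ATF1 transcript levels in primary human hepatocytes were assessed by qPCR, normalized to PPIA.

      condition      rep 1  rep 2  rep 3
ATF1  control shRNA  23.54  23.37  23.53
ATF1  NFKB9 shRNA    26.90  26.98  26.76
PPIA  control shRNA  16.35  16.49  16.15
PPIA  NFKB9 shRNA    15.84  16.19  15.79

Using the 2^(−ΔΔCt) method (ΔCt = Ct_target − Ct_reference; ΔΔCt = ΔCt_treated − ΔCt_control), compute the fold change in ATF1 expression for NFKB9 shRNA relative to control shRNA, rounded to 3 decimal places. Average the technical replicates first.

Mean Ct: ATF1 control shRNA 23.480; ATF1 NFKB9 shRNA 26.880; PPIA control shRNA 16.330; PPIA NFKB9 shRNA 15.940
ΔCt(control shRNA) = 23.480 − 16.330 = 7.150
ΔCt(NFKB9 shRNA) = 26.880 − 15.940 = 10.940
ΔΔCt = 10.940 − 7.150 = 3.790
Fold change = 2^(−3.790) = 0.0723

0.072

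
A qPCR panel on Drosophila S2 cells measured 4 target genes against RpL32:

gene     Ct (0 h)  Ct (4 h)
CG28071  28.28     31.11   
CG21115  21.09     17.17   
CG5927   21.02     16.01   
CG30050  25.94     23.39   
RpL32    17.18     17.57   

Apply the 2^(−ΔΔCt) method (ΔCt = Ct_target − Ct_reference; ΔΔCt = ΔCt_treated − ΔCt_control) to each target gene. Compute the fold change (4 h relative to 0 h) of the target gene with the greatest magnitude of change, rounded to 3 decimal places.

42.224

CG28071: ΔΔCt = (31.11−17.57) − (28.28−17.18) = 13.54 − 11.10 = 2.44; fold change = 2^-2.44 = 0.184
CG21115: ΔΔCt = (17.17−17.57) − (21.09−17.18) = -0.40 − 3.91 = -4.31; fold change = 2^4.31 = 19.835
CG5927: ΔΔCt = (16.01−17.57) − (21.02−17.18) = -1.56 − 3.84 = -5.40; fold change = 2^5.40 = 42.224
CG30050: ΔΔCt = (23.39−17.57) − (25.94−17.18) = 5.82 − 8.76 = -2.94; fold change = 2^2.94 = 7.674
CG5927 has the largest |ΔΔCt| = 5.40.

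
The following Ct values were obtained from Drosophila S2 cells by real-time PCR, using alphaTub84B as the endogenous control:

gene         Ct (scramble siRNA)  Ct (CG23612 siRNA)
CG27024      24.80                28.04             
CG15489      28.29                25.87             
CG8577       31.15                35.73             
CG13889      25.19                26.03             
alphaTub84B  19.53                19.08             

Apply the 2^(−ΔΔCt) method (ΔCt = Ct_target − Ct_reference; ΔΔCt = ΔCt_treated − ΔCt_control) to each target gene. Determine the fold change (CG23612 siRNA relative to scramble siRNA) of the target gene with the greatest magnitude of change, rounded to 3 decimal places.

CG27024: ΔΔCt = (28.04−19.08) − (24.80−19.53) = 8.96 − 5.27 = 3.69; fold change = 2^-3.69 = 0.077
CG15489: ΔΔCt = (25.87−19.08) − (28.29−19.53) = 6.79 − 8.76 = -1.97; fold change = 2^1.97 = 3.918
CG8577: ΔΔCt = (35.73−19.08) − (31.15−19.53) = 16.65 − 11.62 = 5.03; fold change = 2^-5.03 = 0.031
CG13889: ΔΔCt = (26.03−19.08) − (25.19−19.53) = 6.95 − 5.66 = 1.29; fold change = 2^-1.29 = 0.409
CG8577 has the largest |ΔΔCt| = 5.03.

0.031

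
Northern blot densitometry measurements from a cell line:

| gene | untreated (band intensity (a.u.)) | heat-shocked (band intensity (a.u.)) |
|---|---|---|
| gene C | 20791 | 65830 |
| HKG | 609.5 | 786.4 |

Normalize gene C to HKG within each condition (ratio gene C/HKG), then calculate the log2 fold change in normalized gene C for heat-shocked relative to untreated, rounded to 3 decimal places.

1.295

gene C/HKG (untreated) = 20791 / 609.5 = 34.112
gene C/HKG (heat-shocked) = 65830 / 786.4 = 83.711
Fold change = 83.711 / 34.112 = 2.4540
log2(2.4540) = 1.2951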